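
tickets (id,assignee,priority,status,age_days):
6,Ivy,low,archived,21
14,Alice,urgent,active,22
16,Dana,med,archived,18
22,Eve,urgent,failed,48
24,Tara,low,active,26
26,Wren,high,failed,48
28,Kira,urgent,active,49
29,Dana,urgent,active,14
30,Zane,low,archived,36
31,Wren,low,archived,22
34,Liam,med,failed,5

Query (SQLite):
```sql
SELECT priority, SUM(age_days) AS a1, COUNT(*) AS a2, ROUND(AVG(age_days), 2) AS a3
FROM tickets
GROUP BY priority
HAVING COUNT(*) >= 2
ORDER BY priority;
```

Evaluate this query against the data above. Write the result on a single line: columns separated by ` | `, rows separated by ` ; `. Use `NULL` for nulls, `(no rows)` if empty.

low | 105 | 4 | 26.25 ; med | 23 | 2 | 11.5 ; urgent | 133 | 4 | 33.25

Group tickets by priority.
Per group compute: SUM(age_days), COUNT(*), ROUND(AVG(age_days), 2).
HAVING: drop groups with fewer than 2 rows.
  high: ids {26} → SUM(age_days)=48, COUNT(*)=1, ROUND(AVG(age_days), 2)=48
  low: ids {6, 24, 30, 31} → SUM(age_days)=105, COUNT(*)=4, ROUND(AVG(age_days), 2)=26.25
  med: ids {16, 34} → SUM(age_days)=23, COUNT(*)=2, ROUND(AVG(age_days), 2)=11.5
  urgent: ids {14, 22, 28, 29} → SUM(age_days)=133, COUNT(*)=4, ROUND(AVG(age_days), 2)=33.25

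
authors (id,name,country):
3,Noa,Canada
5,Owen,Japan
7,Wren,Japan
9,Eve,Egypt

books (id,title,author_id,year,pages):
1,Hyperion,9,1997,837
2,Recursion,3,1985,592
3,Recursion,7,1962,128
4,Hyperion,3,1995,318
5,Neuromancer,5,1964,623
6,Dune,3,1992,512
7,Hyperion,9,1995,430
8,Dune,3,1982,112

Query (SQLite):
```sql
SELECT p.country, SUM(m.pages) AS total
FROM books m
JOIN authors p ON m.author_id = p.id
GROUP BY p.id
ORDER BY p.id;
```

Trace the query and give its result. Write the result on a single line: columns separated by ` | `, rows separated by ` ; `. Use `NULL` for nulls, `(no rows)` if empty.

Join each books row to its authors via author_id.
Group joined rows by authors.id; compute SUM(m.pages) per group.
  3: ids {2, 4, 6, 8} → SUM(m.pages)=1534
  5: ids {5} → SUM(m.pages)=623
  7: ids {3} → SUM(m.pages)=128
  9: ids {1, 7} → SUM(m.pages)=1267

Canada | 1534 ; Japan | 623 ; Japan | 128 ; Egypt | 1267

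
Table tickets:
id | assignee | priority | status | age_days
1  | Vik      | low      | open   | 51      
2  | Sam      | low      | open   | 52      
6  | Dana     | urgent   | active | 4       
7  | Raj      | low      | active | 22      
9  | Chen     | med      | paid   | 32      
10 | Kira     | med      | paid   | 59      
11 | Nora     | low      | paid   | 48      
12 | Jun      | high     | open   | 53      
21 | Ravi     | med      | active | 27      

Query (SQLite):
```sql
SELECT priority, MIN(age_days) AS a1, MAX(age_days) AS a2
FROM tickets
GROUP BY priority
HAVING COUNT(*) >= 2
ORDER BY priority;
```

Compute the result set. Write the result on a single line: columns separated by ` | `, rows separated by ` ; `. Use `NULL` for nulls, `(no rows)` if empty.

low | 22 | 52 ; med | 27 | 59

Group tickets by priority.
Per group compute: MIN(age_days), MAX(age_days).
HAVING: drop groups with fewer than 2 rows.
  high: ids {12} → MIN(age_days)=53, MAX(age_days)=53
  low: ids {1, 2, 7, 11} → MIN(age_days)=22, MAX(age_days)=52
  med: ids {9, 10, 21} → MIN(age_days)=27, MAX(age_days)=59
  urgent: ids {6} → MIN(age_days)=4, MAX(age_days)=4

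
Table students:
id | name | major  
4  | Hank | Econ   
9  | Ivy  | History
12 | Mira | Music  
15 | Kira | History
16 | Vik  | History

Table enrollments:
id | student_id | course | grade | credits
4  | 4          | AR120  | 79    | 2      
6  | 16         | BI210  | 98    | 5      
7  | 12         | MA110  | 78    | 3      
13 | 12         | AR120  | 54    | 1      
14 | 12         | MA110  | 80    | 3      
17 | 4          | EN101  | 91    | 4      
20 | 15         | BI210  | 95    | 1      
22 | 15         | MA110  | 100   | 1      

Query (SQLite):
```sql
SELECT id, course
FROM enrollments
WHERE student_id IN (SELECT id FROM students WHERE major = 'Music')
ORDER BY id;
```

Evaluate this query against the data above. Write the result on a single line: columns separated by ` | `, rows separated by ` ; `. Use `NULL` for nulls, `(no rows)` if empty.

Inner query: students.id where major = 'Music'.
Outer: keep enrollments rows whose student_id is in that set.
Inner query → {12}

7 | MA110 ; 13 | AR120 ; 14 | MA110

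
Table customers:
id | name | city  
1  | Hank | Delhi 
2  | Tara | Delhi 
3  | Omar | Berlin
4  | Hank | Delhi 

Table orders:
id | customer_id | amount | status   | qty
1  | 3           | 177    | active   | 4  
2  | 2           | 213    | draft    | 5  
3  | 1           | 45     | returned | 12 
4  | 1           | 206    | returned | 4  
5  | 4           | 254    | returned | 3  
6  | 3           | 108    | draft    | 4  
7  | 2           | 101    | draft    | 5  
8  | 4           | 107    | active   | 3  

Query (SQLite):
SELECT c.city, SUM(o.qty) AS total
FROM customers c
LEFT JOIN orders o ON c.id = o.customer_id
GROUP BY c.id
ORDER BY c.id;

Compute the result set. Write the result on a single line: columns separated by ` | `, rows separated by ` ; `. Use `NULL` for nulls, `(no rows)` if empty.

Delhi | 16 ; Delhi | 10 ; Berlin | 8 ; Delhi | 6

LEFT JOIN keeps every customers row; unmatched ones get NULL for orders columns.
Group by customers.id and compute SUM(o.qty). SUM over an all-NULL group is NULL.
  1: ids {3, 4} → SUM(o.qty)=16
  2: ids {2, 7} → SUM(o.qty)=10
  3: ids {1, 6} → SUM(o.qty)=8
  4: ids {5, 8} → SUM(o.qty)=6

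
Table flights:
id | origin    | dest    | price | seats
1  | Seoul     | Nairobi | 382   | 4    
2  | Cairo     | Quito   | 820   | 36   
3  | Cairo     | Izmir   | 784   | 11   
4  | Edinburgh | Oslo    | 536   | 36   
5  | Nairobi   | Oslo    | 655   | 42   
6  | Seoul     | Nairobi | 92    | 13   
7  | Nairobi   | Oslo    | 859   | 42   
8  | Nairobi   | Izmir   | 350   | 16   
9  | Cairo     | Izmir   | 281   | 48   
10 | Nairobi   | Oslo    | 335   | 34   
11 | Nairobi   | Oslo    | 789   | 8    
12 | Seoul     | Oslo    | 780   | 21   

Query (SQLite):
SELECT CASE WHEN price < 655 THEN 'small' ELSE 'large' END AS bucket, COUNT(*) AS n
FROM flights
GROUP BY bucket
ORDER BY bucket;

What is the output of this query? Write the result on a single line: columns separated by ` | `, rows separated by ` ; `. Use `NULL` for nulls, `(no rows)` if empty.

large | 6 ; small | 6

Bucket rows by price < 655 → 'small' else 'large'; count each bucket.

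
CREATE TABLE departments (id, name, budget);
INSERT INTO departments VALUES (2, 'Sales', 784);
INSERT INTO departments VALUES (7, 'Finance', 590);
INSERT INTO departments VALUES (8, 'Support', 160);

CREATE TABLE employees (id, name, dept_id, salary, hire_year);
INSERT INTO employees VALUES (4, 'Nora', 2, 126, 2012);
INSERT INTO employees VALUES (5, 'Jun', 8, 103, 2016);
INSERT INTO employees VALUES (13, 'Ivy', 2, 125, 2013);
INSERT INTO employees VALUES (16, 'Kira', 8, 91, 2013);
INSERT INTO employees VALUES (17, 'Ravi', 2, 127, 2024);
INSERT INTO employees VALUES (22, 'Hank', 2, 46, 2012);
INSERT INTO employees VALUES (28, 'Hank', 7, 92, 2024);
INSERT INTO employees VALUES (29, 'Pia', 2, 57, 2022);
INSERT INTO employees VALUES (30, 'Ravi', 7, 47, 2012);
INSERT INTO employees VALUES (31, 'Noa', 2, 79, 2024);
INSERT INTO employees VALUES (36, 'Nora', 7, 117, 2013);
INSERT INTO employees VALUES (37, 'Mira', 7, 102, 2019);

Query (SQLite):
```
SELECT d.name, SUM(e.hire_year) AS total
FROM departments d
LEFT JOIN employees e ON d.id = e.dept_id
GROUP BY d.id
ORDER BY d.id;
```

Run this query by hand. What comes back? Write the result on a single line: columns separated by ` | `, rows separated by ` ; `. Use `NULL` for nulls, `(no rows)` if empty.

LEFT JOIN keeps every departments row; unmatched ones get NULL for employees columns.
Group by departments.id and compute SUM(e.hire_year). SUM over an all-NULL group is NULL.
  2: ids {4, 13, 17, 22, 29, 31} → SUM(e.hire_year)=12107
  7: ids {28, 30, 36, 37} → SUM(e.hire_year)=8068
  8: ids {5, 16} → SUM(e.hire_year)=4029

Sales | 12107 ; Finance | 8068 ; Support | 4029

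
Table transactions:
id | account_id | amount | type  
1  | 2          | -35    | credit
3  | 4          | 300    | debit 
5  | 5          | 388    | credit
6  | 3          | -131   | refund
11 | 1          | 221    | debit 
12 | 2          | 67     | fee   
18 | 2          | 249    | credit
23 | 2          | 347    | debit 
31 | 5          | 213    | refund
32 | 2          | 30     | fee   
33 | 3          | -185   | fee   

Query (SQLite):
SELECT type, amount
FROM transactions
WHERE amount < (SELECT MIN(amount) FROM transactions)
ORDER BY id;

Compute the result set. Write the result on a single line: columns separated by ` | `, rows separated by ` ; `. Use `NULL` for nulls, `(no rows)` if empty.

Scalar subquery: MIN(amount) over all transactions rows = -185.
Keep rows where amount < that value.

(no rows)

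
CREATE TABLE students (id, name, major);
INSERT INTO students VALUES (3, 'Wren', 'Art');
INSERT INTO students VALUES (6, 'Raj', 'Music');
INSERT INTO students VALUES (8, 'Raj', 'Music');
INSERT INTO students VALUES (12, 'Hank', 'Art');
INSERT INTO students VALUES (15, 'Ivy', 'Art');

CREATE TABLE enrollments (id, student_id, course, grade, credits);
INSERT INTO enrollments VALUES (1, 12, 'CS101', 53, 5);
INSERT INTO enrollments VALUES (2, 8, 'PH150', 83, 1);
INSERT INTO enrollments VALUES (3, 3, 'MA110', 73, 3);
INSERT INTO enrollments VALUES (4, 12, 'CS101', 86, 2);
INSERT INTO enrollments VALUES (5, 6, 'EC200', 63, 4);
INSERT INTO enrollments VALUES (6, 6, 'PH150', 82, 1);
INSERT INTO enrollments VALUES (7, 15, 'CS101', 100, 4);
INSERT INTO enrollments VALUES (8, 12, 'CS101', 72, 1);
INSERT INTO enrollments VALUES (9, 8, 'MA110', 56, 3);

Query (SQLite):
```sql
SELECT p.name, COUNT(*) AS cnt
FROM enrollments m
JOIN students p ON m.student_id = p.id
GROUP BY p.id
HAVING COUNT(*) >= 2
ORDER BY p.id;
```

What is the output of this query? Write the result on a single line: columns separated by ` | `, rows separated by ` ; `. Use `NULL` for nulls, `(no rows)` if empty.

Raj | 2 ; Raj | 2 ; Hank | 3

Join each enrollments row to its students via student_id.
Group joined rows by students.id; compute COUNT(*) per group.
HAVING: keep groups with count ≥ 2.
  3: ids {3} → COUNT(*)=1
  6: ids {5, 6} → COUNT(*)=2
  8: ids {2, 9} → COUNT(*)=2
  12: ids {1, 4, 8} → COUNT(*)=3
  15: ids {7} → COUNT(*)=1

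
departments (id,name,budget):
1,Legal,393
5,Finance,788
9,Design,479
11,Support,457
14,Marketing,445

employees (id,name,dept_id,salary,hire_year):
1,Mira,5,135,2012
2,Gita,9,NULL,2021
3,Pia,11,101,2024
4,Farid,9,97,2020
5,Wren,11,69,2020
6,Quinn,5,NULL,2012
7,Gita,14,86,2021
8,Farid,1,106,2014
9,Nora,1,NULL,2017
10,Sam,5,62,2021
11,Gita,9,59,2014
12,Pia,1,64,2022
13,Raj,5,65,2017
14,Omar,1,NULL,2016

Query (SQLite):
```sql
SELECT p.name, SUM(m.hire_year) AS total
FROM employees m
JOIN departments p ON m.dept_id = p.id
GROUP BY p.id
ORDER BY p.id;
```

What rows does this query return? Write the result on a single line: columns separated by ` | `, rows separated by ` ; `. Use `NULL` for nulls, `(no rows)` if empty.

Join each employees row to its departments via dept_id.
Group joined rows by departments.id; compute SUM(m.hire_year) per group.
  1: ids {8, 9, 12, 14} → SUM(m.hire_year)=8069
  5: ids {1, 6, 10, 13} → SUM(m.hire_year)=8062
  9: ids {2, 4, 11} → SUM(m.hire_year)=6055
  11: ids {3, 5} → SUM(m.hire_year)=4044
  14: ids {7} → SUM(m.hire_year)=2021

Legal | 8069 ; Finance | 8062 ; Design | 6055 ; Support | 4044 ; Marketing | 2021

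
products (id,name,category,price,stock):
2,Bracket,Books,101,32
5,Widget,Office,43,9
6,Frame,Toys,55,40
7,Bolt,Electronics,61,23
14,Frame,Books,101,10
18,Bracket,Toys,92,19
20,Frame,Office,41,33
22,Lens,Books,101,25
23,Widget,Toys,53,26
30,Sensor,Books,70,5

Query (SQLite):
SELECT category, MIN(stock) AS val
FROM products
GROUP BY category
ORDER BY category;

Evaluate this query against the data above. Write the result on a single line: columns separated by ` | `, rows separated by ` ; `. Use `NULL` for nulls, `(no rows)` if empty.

Partition products by category; compute MIN(stock) within each group.
  Books: ids {2, 14, 22, 30} → MIN(stock)=5
  Electronics: ids {7} → MIN(stock)=23
  Office: ids {5, 20} → MIN(stock)=9
  Toys: ids {6, 18, 23} → MIN(stock)=19

Books | 5 ; Electronics | 23 ; Office | 9 ; Toys | 19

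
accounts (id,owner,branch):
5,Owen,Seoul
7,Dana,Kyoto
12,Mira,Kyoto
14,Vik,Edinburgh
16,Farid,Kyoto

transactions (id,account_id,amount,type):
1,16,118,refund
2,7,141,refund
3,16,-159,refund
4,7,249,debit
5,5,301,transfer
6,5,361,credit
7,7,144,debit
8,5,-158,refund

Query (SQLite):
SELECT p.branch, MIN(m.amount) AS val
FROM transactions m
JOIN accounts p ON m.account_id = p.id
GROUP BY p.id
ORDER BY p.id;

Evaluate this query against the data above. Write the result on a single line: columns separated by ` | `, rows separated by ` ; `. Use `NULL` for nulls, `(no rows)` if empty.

Seoul | -158 ; Kyoto | 141 ; Kyoto | -159

Join each transactions row to its accounts via account_id.
Group joined rows by accounts.id; compute MIN(m.amount) per group.
  5: ids {5, 6, 8} → MIN(m.amount)=-158
  7: ids {2, 4, 7} → MIN(m.amount)=141
  16: ids {1, 3} → MIN(m.amount)=-159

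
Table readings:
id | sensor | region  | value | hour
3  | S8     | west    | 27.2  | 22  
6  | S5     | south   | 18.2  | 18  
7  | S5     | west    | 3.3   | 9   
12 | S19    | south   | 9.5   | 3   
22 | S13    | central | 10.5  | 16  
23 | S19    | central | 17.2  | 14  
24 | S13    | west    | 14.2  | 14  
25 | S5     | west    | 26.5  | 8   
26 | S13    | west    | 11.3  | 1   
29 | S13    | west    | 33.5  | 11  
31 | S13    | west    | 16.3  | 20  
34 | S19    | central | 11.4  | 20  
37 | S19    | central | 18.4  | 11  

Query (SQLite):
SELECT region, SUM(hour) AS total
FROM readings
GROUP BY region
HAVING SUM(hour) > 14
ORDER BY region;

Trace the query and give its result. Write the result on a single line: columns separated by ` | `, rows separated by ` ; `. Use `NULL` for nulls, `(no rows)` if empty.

central | 61 ; south | 21 ; west | 85

Partition readings by region; compute SUM(hour) within each group.
HAVING: keep groups where SUM(hour) > 14.
  central: ids {22, 23, 34, 37} → SUM(hour)=61
  south: ids {6, 12} → SUM(hour)=21
  west: ids {3, 7, 24, 25, 26, 29, 31} → SUM(hour)=85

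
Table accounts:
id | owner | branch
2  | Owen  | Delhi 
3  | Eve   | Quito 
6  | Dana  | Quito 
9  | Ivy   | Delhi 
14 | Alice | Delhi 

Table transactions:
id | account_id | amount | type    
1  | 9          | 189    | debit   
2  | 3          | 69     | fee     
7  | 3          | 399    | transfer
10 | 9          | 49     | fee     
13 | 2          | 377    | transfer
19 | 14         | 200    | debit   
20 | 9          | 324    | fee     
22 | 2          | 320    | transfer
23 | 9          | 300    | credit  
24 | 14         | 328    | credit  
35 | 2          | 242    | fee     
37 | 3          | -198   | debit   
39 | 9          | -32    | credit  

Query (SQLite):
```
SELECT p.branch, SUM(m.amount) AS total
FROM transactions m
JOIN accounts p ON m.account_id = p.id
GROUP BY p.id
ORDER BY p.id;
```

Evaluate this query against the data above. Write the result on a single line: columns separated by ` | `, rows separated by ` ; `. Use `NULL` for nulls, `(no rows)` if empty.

Join each transactions row to its accounts via account_id.
Group joined rows by accounts.id; compute SUM(m.amount) per group.
  2: ids {13, 22, 35} → SUM(m.amount)=939
  3: ids {2, 7, 37} → SUM(m.amount)=270
  9: ids {1, 10, 20, 23, 39} → SUM(m.amount)=830
  14: ids {19, 24} → SUM(m.amount)=528

Delhi | 939 ; Quito | 270 ; Delhi | 830 ; Delhi | 528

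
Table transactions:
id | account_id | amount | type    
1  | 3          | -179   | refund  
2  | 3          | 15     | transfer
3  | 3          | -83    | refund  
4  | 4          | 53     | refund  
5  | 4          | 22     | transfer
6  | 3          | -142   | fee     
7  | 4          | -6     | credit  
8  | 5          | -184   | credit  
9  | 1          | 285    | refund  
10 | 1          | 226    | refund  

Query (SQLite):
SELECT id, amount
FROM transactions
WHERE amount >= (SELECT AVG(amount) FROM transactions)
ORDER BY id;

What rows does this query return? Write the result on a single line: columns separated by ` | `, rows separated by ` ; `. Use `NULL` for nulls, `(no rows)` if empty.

Scalar subquery: AVG(amount) over all transactions rows = 0.7.
Keep rows where amount >= that value.

2 | 15 ; 4 | 53 ; 5 | 22 ; 9 | 285 ; 10 | 226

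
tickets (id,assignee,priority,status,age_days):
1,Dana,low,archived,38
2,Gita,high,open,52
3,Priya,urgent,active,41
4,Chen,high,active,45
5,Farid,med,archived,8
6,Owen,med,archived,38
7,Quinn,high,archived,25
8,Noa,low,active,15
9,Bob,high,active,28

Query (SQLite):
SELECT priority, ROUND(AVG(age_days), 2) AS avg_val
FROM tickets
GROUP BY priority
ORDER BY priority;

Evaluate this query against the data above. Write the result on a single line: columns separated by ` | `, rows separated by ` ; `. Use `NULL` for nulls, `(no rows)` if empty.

Partition tickets by priority; compute ROUND(AVG(age_days), 2) within each group.
  high: ids {2, 4, 7, 9} → ROUND(AVG(age_days), 2)=37.5
  low: ids {1, 8} → ROUND(AVG(age_days), 2)=26.5
  med: ids {5, 6} → ROUND(AVG(age_days), 2)=23
  urgent: ids {3} → ROUND(AVG(age_days), 2)=41

high | 37.5 ; low | 26.5 ; med | 23 ; urgent | 41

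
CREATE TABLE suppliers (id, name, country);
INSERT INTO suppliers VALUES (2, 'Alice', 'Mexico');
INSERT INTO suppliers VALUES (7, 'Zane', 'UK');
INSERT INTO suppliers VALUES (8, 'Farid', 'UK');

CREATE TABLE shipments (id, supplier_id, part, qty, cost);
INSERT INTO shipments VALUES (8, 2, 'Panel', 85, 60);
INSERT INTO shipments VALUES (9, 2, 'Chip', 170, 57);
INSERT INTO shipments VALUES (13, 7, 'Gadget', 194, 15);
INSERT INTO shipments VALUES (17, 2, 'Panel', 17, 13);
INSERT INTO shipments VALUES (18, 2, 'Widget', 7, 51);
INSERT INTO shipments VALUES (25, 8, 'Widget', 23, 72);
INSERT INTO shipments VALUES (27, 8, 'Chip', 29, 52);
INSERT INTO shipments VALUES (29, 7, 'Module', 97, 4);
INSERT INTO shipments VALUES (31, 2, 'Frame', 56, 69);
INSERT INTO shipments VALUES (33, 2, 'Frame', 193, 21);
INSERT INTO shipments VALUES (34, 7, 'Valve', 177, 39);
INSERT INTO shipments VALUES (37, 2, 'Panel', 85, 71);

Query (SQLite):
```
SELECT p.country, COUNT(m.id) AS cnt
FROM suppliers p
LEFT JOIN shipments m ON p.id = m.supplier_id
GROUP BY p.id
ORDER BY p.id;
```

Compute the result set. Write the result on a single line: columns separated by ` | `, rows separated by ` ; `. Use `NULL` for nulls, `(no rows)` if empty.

Mexico | 7 ; UK | 3 ; UK | 2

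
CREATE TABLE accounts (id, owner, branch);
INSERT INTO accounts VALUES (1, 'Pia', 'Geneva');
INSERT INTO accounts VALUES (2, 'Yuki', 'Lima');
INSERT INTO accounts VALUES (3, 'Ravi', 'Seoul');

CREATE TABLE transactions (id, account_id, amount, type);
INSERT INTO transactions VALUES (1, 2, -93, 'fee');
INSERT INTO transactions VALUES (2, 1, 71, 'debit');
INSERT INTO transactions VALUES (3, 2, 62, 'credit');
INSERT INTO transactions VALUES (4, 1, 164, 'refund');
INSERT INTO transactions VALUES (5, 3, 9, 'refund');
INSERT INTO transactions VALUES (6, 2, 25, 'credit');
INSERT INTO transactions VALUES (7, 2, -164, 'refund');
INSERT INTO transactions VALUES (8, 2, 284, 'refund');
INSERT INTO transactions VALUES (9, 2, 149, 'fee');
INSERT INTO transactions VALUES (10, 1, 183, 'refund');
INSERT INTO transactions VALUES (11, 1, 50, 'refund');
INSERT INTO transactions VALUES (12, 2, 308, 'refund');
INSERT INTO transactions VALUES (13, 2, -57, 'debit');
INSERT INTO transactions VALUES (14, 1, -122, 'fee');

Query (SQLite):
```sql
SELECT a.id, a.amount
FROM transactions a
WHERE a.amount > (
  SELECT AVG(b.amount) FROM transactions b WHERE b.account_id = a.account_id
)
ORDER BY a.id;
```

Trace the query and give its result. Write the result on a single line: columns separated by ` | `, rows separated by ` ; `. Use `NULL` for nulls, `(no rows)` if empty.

2 | 71 ; 4 | 164 ; 8 | 284 ; 9 | 149 ; 10 | 183 ; 12 | 308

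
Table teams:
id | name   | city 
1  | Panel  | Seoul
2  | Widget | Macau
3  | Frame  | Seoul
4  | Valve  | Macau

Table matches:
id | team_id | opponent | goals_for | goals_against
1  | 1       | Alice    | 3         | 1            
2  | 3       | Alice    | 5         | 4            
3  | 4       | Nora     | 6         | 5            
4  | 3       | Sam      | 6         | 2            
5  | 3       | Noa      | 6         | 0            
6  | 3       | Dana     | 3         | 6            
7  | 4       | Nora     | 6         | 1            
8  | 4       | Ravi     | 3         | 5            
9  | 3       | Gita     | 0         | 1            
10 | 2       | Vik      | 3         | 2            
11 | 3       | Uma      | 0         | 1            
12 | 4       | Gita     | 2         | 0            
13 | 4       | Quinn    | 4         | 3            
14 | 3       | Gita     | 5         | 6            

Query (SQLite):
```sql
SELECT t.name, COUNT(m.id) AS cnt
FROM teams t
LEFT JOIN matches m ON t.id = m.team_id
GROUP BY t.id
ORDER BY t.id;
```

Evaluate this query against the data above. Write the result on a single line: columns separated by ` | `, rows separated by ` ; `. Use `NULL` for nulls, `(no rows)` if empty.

LEFT JOIN keeps every teams row; unmatched ones get NULL for matches columns.
Group by teams.id and compute COUNT(m.id). COUNT(col) of an all-NULL group is 0.
  1: ids {1} → COUNT(m.id)=1
  2: ids {10} → COUNT(m.id)=1
  3: ids {2, 4, 5, 6, 9, 11, 14} → COUNT(m.id)=7
  4: ids {3, 7, 8, 12, 13} → COUNT(m.id)=5

Panel | 1 ; Widget | 1 ; Frame | 7 ; Valve | 5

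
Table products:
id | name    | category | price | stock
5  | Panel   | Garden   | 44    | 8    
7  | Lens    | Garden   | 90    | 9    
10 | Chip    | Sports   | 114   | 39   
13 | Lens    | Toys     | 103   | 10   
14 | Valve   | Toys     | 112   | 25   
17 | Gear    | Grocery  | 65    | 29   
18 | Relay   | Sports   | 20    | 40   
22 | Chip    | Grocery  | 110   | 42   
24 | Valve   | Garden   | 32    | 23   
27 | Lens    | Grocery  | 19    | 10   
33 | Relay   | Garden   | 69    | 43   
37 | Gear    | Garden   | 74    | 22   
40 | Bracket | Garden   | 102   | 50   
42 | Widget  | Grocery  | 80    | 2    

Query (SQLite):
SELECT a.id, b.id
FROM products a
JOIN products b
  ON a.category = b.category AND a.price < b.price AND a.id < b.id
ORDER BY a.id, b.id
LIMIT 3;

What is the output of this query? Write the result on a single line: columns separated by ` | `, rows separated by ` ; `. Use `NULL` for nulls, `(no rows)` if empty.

Pairs (a,b) with same category, a.price < b.price, a.id < b.id.
category groups: Garden:{5,7,24,33,37,40} Grocery:{17,22,27,42} Sports:{10,18} Toys:{13,14}
Ordered by (a.id, b.id); first 3.

5 | 7 ; 5 | 33 ; 5 | 37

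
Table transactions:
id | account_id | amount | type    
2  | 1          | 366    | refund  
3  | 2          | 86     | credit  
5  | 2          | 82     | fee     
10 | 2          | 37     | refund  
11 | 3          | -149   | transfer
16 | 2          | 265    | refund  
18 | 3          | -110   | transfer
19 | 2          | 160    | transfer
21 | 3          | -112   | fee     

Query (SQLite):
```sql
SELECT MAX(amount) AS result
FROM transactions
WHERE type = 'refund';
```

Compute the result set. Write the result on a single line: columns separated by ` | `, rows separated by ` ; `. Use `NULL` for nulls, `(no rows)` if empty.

366

Rows where type='refund' → amount values: [366, 37, 265].
MAX of non-NULL values = 366.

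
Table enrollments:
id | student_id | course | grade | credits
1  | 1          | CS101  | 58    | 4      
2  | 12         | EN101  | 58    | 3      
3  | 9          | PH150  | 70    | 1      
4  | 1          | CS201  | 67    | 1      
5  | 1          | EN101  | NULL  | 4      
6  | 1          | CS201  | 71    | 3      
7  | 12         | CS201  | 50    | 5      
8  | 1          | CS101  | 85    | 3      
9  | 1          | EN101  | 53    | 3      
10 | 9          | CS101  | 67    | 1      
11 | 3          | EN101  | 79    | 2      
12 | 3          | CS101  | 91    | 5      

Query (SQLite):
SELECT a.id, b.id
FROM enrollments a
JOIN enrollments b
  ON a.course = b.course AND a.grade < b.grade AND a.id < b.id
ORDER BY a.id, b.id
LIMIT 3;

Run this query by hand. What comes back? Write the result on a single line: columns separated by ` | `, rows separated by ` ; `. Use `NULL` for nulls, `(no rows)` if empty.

1 | 8 ; 1 | 10 ; 1 | 12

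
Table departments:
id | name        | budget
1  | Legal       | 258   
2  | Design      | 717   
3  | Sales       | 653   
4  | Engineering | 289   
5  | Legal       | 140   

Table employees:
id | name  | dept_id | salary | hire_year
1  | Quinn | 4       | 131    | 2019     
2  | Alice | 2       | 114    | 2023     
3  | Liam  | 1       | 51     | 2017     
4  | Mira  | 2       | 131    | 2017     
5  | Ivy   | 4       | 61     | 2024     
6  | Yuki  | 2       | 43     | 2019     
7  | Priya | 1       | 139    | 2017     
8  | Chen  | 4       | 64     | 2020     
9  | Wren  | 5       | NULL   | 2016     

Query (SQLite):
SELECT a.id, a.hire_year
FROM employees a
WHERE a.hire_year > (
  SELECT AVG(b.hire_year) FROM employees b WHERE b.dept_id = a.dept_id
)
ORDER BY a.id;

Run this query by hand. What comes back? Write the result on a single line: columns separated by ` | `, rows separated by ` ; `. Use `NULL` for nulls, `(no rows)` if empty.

For each employees row a, compute AVG(hire_year) over rows sharing a.dept_id.
Keep row a if a.hire_year > that per-group AVG.
  dept_id=1: AVG(hire_year) = 2017.0
  dept_id=2: AVG(hire_year) = 2019.666667
  dept_id=4: AVG(hire_year) = 2021.0
  dept_id=5: AVG(hire_year) = 2016.0

2 | 2023 ; 5 | 2024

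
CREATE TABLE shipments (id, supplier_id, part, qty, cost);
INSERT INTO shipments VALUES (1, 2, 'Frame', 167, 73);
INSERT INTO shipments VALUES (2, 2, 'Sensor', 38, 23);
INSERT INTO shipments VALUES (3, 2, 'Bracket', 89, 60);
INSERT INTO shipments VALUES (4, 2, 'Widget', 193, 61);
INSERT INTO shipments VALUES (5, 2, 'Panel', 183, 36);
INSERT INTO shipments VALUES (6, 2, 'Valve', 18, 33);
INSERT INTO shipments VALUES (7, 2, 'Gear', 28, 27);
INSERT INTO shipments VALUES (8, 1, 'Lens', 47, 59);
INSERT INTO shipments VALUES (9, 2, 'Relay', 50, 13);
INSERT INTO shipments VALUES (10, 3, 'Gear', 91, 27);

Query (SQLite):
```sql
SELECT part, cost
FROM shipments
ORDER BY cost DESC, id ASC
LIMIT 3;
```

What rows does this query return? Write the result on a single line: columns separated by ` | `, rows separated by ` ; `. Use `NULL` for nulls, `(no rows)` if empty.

Frame | 73 ; Widget | 61 ; Bracket | 60

Sort by cost desc, tiebreak id asc: (73, id=1), (61, id=4), (60, id=3), (59, id=8), (36, id=5), (33, id=6) …. Take first 3.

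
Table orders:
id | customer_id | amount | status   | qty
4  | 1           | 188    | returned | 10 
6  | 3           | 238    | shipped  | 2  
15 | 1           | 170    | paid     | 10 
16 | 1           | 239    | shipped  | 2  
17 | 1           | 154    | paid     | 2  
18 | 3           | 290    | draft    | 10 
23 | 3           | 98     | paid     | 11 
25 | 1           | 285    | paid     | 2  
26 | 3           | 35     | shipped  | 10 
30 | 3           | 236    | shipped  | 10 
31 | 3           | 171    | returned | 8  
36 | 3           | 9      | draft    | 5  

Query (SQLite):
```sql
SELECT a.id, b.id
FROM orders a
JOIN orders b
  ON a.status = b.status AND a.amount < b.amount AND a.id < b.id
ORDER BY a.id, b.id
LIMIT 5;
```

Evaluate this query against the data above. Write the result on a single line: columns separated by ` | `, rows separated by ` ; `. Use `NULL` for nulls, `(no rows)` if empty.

6 | 16 ; 15 | 25 ; 17 | 25 ; 23 | 25 ; 26 | 30

Pairs (a,b) with same status, a.amount < b.amount, a.id < b.id.
status groups: draft:{18,36} paid:{15,17,23,25} returned:{4,31} shipped:{6,16,26,30}
Ordered by (a.id, b.id); first 5.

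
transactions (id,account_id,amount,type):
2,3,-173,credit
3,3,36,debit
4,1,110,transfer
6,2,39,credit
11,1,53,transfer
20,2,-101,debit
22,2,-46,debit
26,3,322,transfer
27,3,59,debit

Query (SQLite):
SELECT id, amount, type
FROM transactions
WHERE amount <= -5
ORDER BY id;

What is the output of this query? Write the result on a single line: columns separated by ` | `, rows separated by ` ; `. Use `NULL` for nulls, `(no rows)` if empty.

amount <= -5: ids {2, 20, 22}

2 | -173 | credit ; 20 | -101 | debit ; 22 | -46 | debit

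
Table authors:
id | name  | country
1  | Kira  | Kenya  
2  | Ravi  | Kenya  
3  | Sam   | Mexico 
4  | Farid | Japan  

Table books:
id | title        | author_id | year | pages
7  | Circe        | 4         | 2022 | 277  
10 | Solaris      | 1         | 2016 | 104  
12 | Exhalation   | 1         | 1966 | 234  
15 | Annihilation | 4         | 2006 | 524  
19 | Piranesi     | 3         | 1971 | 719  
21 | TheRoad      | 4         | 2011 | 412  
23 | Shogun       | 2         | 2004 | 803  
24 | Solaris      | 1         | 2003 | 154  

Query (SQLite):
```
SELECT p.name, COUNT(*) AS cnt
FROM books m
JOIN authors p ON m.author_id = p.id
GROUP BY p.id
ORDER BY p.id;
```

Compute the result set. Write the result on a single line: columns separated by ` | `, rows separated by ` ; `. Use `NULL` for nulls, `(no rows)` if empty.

Kira | 3 ; Ravi | 1 ; Sam | 1 ; Farid | 3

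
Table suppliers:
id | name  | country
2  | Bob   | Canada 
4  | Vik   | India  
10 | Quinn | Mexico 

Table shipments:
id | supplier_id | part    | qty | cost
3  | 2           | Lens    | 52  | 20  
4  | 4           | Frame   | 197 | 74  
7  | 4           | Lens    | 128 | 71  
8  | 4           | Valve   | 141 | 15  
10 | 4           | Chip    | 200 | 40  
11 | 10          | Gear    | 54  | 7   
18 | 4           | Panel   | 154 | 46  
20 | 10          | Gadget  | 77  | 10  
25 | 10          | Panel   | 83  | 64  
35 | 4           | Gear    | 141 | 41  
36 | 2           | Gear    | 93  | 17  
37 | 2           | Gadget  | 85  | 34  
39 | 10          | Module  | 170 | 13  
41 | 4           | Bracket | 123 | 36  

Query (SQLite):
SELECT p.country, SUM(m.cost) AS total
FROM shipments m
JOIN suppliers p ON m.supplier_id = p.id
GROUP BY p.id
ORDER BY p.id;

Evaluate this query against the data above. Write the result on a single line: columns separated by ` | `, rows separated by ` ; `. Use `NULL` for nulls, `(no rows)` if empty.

Join each shipments row to its suppliers via supplier_id.
Group joined rows by suppliers.id; compute SUM(m.cost) per group.
  2: ids {3, 36, 37} → SUM(m.cost)=71
  4: ids {4, 7, 8, 10, 18, 35, 41} → SUM(m.cost)=323
  10: ids {11, 20, 25, 39} → SUM(m.cost)=94

Canada | 71 ; India | 323 ; Mexico | 94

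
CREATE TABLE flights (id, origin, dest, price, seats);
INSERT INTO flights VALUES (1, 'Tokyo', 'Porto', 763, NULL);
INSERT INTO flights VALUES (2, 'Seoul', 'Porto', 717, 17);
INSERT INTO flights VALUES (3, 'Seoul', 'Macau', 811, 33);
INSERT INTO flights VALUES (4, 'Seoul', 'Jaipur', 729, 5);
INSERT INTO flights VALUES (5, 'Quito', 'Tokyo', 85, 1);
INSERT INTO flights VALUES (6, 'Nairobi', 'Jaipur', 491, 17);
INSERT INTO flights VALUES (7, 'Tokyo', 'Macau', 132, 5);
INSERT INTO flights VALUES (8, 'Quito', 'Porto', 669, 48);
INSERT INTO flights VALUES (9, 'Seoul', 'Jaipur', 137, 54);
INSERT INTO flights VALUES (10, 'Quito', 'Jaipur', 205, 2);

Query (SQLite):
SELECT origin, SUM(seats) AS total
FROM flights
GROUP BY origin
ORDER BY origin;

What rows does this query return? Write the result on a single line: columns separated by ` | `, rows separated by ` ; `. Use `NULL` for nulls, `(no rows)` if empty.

Nairobi | 17 ; Quito | 51 ; Seoul | 109 ; Tokyo | 5

Partition flights by origin; compute SUM(seats) within each group.
  Nairobi: ids {6} → SUM(seats)=17
  Quito: ids {5, 8, 10} → SUM(seats)=51
  Seoul: ids {2, 3, 4, 9} → SUM(seats)=109
  Tokyo: ids {1, 7} → SUM(seats)=5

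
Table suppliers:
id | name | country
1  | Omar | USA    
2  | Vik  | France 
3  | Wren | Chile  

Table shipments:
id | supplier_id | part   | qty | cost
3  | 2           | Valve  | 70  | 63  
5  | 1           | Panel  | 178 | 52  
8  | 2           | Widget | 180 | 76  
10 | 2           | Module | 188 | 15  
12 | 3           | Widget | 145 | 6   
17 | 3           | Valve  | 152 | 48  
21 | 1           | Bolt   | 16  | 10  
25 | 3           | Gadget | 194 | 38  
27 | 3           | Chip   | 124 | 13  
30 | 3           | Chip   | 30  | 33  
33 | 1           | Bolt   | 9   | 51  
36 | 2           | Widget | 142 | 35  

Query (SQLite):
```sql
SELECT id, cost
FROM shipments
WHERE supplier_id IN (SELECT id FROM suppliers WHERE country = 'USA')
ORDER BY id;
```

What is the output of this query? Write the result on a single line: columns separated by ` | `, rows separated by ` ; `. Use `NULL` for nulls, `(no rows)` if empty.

5 | 52 ; 21 | 10 ; 33 | 51

Inner query: suppliers.id where country = 'USA'.
Outer: keep shipments rows whose supplier_id is in that set.
Inner query → {1}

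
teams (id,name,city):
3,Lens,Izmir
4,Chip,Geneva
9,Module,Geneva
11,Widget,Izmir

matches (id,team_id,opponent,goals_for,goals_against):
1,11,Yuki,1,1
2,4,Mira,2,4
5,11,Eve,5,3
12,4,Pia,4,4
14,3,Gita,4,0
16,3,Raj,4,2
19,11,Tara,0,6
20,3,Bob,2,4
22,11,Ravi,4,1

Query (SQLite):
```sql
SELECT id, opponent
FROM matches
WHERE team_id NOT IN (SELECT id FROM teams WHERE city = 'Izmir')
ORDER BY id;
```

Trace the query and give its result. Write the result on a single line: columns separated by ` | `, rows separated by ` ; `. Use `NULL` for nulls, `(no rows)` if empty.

2 | Mira ; 12 | Pia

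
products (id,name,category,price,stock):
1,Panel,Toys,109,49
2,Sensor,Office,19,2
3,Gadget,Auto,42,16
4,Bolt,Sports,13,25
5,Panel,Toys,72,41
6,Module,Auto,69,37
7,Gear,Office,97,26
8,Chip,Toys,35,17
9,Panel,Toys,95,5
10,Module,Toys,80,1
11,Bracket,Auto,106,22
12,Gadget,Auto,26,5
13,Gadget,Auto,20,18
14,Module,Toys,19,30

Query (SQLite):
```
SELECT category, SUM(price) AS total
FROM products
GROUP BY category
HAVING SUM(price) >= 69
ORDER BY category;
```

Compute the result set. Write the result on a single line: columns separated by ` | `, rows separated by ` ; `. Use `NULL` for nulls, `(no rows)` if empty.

Auto | 263 ; Office | 116 ; Toys | 410

Partition products by category; compute SUM(price) within each group.
HAVING: keep groups where SUM(price) >= 69.
  Auto: ids {3, 6, 11, 12, 13} → SUM(price)=263
  Office: ids {2, 7} → SUM(price)=116
  Sports: ids {4} → SUM(price)=13
  Toys: ids {1, 5, 8, 9, 10, 14} → SUM(price)=410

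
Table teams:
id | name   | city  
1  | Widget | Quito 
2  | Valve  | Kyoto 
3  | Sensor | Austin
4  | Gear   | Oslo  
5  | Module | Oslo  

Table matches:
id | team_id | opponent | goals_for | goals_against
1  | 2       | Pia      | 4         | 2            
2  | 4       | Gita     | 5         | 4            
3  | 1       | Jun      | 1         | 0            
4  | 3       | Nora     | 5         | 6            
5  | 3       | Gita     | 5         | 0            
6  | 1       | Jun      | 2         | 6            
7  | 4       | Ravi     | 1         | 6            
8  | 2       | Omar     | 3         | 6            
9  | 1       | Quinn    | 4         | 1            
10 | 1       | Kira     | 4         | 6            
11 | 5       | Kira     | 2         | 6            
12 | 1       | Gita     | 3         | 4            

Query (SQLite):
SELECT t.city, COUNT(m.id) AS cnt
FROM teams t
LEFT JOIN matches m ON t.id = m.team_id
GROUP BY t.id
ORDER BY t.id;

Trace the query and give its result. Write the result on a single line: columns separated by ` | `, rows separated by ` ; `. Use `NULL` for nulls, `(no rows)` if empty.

Quito | 5 ; Kyoto | 2 ; Austin | 2 ; Oslo | 2 ; Oslo | 1

LEFT JOIN keeps every teams row; unmatched ones get NULL for matches columns.
Group by teams.id and compute COUNT(m.id). COUNT(col) of an all-NULL group is 0.
  1: ids {3, 6, 9, 10, 12} → COUNT(m.id)=5
  2: ids {1, 8} → COUNT(m.id)=2
  3: ids {4, 5} → COUNT(m.id)=2
  4: ids {2, 7} → COUNT(m.id)=2
  5: ids {11} → COUNT(m.id)=1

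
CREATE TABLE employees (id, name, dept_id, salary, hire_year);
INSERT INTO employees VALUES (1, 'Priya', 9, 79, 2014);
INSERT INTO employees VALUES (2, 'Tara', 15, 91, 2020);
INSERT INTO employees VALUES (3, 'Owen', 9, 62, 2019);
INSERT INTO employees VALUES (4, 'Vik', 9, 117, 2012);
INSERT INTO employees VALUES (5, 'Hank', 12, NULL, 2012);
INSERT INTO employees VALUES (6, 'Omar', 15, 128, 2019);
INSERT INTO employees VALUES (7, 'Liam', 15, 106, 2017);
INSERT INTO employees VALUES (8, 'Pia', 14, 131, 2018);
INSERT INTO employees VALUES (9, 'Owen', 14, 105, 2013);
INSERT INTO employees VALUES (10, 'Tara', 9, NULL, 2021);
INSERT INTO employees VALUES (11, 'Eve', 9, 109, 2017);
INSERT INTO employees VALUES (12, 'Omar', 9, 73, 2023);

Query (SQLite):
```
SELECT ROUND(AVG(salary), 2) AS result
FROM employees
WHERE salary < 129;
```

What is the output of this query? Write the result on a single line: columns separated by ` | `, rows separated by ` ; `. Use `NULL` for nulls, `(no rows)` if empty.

96.67

Rows where salary < 129 → salary values: [79, 91, 62, 117, 128, 106, 105, 109, 73].
AVG = 870 / 9 (rounded to 2 dp).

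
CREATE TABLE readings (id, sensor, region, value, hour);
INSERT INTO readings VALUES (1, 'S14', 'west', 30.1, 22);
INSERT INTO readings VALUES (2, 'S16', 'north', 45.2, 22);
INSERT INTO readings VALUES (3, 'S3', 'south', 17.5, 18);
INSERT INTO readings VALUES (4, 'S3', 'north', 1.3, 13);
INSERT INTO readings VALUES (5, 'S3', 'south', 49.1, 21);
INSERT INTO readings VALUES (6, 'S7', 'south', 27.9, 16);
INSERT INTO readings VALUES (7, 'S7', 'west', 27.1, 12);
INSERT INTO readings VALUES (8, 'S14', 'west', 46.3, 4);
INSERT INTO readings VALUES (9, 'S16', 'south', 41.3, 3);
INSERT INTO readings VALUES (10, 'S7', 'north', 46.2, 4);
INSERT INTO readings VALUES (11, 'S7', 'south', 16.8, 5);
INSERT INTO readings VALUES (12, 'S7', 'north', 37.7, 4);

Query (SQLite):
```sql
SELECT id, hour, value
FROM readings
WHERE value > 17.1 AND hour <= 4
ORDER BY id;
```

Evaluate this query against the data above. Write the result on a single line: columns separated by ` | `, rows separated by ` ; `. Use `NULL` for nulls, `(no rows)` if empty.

8 | 4 | 46.3 ; 9 | 3 | 41.3 ; 10 | 4 | 46.2 ; 12 | 4 | 37.7

value > 17.1: ids {1, 2, 3, 5, 6, 7, 8, 9, 10, 12}
hour <= 4: ids {8, 9, 10, 12}
Combine with AND.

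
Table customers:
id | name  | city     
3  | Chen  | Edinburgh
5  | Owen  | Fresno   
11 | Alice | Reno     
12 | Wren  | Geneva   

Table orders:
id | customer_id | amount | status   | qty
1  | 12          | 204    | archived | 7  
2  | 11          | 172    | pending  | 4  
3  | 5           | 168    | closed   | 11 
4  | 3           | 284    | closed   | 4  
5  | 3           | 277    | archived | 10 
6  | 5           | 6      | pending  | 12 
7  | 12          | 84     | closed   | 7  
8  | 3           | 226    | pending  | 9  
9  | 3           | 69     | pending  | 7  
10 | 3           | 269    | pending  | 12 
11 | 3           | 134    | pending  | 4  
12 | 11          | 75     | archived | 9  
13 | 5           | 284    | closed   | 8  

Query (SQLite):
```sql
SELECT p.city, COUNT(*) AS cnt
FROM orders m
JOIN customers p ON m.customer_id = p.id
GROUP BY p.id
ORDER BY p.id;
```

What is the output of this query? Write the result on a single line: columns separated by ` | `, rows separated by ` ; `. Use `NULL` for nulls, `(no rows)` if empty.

Join each orders row to its customers via customer_id.
Group joined rows by customers.id; compute COUNT(*) per group.
  3: ids {4, 5, 8, 9, 10, 11} → COUNT(*)=6
  5: ids {3, 6, 13} → COUNT(*)=3
  11: ids {2, 12} → COUNT(*)=2
  12: ids {1, 7} → COUNT(*)=2

Edinburgh | 6 ; Fresno | 3 ; Reno | 2 ; Geneva | 2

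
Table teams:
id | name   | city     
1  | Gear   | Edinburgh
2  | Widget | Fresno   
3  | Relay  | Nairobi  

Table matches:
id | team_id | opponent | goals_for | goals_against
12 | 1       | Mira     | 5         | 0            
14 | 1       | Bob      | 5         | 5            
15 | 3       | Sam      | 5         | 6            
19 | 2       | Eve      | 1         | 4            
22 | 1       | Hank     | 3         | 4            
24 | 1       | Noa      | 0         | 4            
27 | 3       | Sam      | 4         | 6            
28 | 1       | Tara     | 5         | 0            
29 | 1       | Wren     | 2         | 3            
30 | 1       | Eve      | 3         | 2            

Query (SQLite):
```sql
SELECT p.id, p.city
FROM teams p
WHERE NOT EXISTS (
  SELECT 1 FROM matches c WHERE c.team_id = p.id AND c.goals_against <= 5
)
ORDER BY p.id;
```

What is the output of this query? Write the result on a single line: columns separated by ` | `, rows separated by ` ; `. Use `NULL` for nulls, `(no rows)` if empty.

For each teams row, check whether any matches with matching team_id has goals_against <= 5.
Keep rows where that is false.

3 | Nairobi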